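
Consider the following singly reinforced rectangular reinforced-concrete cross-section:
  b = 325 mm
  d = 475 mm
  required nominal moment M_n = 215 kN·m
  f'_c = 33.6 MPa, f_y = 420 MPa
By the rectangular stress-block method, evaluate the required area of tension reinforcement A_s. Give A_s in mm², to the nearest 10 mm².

A_s ≈ 1140 mm²

With M_n = 0.85 f'_c a b (d − a/2), solve the quadratic for a:
a = d − √(d² − 2M_n/(0.85 f'_c b)) = 475 − √(475² − 2 × 215×10⁶/(0.85 × 33.6 × 325)) = 51.56 mm.
A_s = 0.85 f'_c a b / f_y = 0.85 × 33.6 × 51.56 × 325 / 420 = 1139.5 mm².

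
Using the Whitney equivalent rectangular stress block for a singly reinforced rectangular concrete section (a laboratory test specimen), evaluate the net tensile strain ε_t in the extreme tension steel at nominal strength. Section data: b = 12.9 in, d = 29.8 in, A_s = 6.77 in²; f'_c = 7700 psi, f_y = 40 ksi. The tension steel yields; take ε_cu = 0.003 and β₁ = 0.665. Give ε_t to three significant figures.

ε_t ≈ 0.0155

a = A_s f_y/(0.85 f'_c b) = 3.207 in.
β₁ = 0.665, so c = a/β₁ = 3.207/0.665 = 4.823 in.
From the linear strain diagram with ε_cu = 0.003: ε_t = 0.003 (d − c)/c = 0.003 × (29.8 − 4.823)/4.823 = 0.0155.
Since ε_t ≥ 0.005, the section is tension-controlled.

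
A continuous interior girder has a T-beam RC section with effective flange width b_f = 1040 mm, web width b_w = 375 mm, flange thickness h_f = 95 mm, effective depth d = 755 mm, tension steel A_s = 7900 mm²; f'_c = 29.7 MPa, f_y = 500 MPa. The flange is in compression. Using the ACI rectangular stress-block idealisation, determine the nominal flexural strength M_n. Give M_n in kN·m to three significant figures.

Tension: T = A_s f_y = 7900 × 500 = 3950000 N.
Try a within the flange: a = T/(0.85 f'_c b_f) = 3950000/(0.85 × 29.7 × 1040) = 150.45 mm.
a = 150.45 > h_f = 95 mm: the block extends into the web. Split into flange-overhang and web parts.
C_f = 0.85 f'_c (b_f − b_w) h_f = 0.85 × 29.7 × (1040 − 375) × 95 = 1594853 N.
Remaining web compression depth: a_w = (T − C_f)/(0.85 f'_c b_w) = (3950000 − 1594853)/(0.85 × 29.7 × 375) = 248.78 mm.
M_n = C_f(d − h_f/2) + (T − C_f)(d − a_w/2) = 1594853 × (755 − 47.5) + 2355147 × (755 − 124.39) = 1128.36 + 1485.18 = 2613.54 × 10⁶ N·mm.
M_n = 2613.54 kN·m.

M_n ≈ 2610 kN·m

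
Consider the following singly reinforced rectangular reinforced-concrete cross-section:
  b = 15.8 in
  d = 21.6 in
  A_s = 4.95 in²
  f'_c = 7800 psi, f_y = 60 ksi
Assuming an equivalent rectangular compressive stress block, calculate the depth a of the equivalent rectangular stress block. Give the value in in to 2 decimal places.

T = A_s f_y = 4.95 × 60 = 297 kips.
a = T/(0.85 f'_c b) = 297/(0.85 × 7.8 × 15.8) = 2.84 in.

a ≈ 2.84 in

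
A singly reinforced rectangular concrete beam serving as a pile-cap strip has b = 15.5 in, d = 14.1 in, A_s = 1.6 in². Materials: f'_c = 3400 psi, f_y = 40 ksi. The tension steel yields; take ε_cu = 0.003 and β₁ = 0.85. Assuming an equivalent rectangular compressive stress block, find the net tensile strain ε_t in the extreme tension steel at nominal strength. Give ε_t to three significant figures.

a = A_s f_y/(0.85 f'_c b) = 1.429 in.
β₁ = 0.85, so c = a/β₁ = 1.429/0.85 = 1.681 in.
From the linear strain diagram with ε_cu = 0.003: ε_t = 0.003 (d − c)/c = 0.003 × (14.1 − 1.681)/1.681 = 0.0222.
Since ε_t ≥ 0.005, the section is tension-controlled.

ε_t ≈ 0.0222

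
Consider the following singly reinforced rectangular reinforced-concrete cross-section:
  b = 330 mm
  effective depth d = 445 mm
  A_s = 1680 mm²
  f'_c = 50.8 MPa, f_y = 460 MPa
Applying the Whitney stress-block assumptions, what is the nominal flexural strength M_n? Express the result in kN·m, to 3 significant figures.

T = A_s f_y = 1680 × 460 = 772800 N = 772.8 kN.
From C = T: a = T/(0.85 f'_c b) = 772800/(0.85 × 50.8 × 330) = 54.23 mm.
M_n = T(d − a/2) = 772.8 kN × (445 − 27.115) mm = 322.94 kN·m.

M_n ≈ 323 kN·m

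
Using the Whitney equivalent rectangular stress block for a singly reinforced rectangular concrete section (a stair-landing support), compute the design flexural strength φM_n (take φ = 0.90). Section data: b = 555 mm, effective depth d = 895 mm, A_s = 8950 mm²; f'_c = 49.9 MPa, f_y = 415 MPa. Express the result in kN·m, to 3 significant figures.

φM_n ≈ 2730 kN·m

T = A_s f_y = 8950 × 415 = 3714250 N = 3714.25 kN.
From C = T: a = T/(0.85 f'_c b) = 3714250/(0.85 × 49.9 × 555) = 157.78 mm.
M_n = T(d − a/2) = 3714.25 kN × (895 − 78.89) mm = 3031.24 kN·m.
φM_n = 0.90 × 3031.24 = 2728.12 kN·m.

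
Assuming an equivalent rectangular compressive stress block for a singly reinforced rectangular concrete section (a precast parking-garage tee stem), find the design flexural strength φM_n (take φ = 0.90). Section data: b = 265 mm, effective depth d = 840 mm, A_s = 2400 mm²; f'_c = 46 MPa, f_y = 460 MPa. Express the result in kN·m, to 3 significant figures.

T = A_s f_y = 2400 × 460 = 1104000 N = 1104 kN.
From C = T: a = T/(0.85 f'_c b) = 1104000/(0.85 × 46 × 265) = 106.55 mm.
M_n = T(d − a/2) = 1104 kN × (840 − 53.275) mm = 868.54 kN·m.
φM_n = 0.90 × 868.54 = 781.69 kN·m.

φM_n ≈ 782 kN·m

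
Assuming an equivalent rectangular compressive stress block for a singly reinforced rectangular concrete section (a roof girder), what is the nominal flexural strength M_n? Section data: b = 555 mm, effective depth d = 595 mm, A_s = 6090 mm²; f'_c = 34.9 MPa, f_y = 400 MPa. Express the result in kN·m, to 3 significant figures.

M_n ≈ 1270 kN·m

T = A_s f_y = 6090 × 400 = 2436000 N = 2436 kN.
From C = T: a = T/(0.85 f'_c b) = 2436000/(0.85 × 34.9 × 555) = 147.96 mm.
M_n = T(d − a/2) = 2436 kN × (595 − 73.98) mm = 1269.20 kN·m.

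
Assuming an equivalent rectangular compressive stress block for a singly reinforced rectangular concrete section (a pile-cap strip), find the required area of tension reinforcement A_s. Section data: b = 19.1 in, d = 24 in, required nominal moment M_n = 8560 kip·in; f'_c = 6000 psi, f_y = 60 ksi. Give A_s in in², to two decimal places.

A_s ≈ 6.48 in²

From M_n = 0.85 f'_c a b (d − a/2):
a = d − √(d² − 2M_n/(0.85 f'_c b)) = 24 − √(24² − 2 × 8560/(0.85 × 6 × 19.1)) = 3.994 in.
A_s = 0.85 f'_c a b / f_y = 0.85 × 6 × 3.994 × 19.1 / 60 = 6.484 in².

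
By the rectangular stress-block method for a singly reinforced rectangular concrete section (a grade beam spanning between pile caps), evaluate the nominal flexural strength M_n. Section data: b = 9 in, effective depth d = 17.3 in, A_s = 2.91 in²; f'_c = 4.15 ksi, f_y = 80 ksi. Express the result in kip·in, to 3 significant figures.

T = A_s f_y = 2.91 × 80 = 232.8 kips.
a = T/(0.85 f'_c b) = 232.8/(0.85 × 4.15 × 9) = 7.333 in.
M_n = T(d − a/2) = 232.8 × (17.3 − 3.6665) = 3173.9 kip·in.

M_n ≈ 3170 kip·in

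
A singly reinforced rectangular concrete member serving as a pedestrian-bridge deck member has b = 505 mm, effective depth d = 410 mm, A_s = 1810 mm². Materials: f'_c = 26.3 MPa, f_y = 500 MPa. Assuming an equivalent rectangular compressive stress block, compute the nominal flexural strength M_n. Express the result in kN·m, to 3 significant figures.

T = A_s f_y = 1810 × 500 = 905000 N = 905 kN.
From C = T: a = T/(0.85 f'_c b) = 905000/(0.85 × 26.3 × 505) = 80.16 mm.
M_n = T(d − a/2) = 905 kN × (410 − 40.08) mm = 334.78 kN·m.

M_n ≈ 335 kN·m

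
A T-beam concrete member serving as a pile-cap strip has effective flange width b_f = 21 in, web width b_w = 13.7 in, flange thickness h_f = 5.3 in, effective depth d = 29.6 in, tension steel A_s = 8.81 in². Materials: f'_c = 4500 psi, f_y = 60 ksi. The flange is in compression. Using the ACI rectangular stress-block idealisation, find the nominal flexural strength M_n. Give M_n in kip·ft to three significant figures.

M_n ≈ 1160 kip·ft

Tension: T = A_s f_y = 8.81 × 60 = 528.6 kips.
Try a within the flange: a = T/(0.85 f'_c b_f) = 528.6/(0.85 × 4.5 × 21) = 6.581 in.
a = 6.581 > h_f = 5.3 in: the block extends into the web. Split into flange-overhang and web parts.
C_f = 0.85 f'_c (b_f − b_w) h_f = 0.85 × 4.5 × (21 − 13.7) × 5.3 = 148.0 kips.
Remaining web compression depth: a_w = (T − C_f)/(0.85 f'_c b_w) = (528.6 − 148.0)/(0.85 × 4.5 × 13.7) = 7.263 in.
M_n = C_f(d − h_f/2) + (T − C_f)(d − a_w/2) = 148.0 × (29.6 − 2.65) + 380.6 × (29.6 − 3.6315) = 3988.6 + 9883.6 = 13872.2 kip·in.
M_n = 13872.2/12 = 1156.02 kip·ft.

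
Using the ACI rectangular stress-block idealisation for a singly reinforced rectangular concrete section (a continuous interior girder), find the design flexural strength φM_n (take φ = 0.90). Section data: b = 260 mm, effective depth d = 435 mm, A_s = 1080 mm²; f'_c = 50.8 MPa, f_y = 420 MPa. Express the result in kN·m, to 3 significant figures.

φM_n ≈ 169 kN·m

T = A_s f_y = 1080 × 420 = 453600 N = 453.6 kN.
From C = T: a = T/(0.85 f'_c b) = 453600/(0.85 × 50.8 × 260) = 40.40 mm.
M_n = T(d − a/2) = 453.6 kN × (435 − 20.2) mm = 188.15 kN·m.
φM_n = 0.90 × 188.15 = 169.34 kN·m.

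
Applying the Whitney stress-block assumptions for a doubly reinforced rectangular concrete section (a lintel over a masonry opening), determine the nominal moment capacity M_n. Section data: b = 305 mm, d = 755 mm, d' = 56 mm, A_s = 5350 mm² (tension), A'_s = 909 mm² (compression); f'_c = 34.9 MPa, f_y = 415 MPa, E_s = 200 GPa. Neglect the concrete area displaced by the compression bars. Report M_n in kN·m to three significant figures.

Assume both tension and compression steel yield.
Net tension couple steel: A_s − A'_s = 4441 mm².
a = (A_s − A'_s) f_y / (0.85 f'_c b) = 1843015/(0.85 × 34.9 × 305) = 203.70 mm.
c = a/β₁ = 203.70/0.801 = 254.31 mm; ε'_s = 0.003(c − d')/c = 0.0023 ≥ f_y/E_s = 0.0021, so compression steel does yield.
M_n = (A_s − A'_s) f_y (d − a/2) + A'_s f_y (d − d') = [1843015 × (755 − 101.85) + 377235 × (755 − 56)] × 10⁻⁶ = 1203.77 + 263.69 = 1467.46 kN·m.

M_n ≈ 1470 kN·m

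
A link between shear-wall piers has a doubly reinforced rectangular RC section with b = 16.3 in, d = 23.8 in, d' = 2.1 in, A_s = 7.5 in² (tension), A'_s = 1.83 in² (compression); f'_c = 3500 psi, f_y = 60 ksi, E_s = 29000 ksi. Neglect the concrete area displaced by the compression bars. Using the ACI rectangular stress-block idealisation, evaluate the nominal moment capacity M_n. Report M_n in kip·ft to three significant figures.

M_n ≈ 774 kip·ft

Assume both steels yield.
a = (A_s − A'_s) f_y/(0.85 f'_c b) = (7.5 − 1.83) × 60/(0.85 × 3.5 × 16.3) = 7.016 in.
c = a/β₁ = 7.016/0.85 = 8.254 in; ε'_s = 0.003(c − d')/c = 0.0022 ≥ ε_y = 0.0021, so the compression steel yields.
M_n = (A_s − A'_s) f_y (d − a/2) + A'_s f_y (d − d') = 340.2 × (23.8 − 3.508) + 109.8 × (23.8 − 2.1) = 6903.3 + 2382.7 = 9286.0 kip·in = 9286.0/12 = 773.83 kip·ft.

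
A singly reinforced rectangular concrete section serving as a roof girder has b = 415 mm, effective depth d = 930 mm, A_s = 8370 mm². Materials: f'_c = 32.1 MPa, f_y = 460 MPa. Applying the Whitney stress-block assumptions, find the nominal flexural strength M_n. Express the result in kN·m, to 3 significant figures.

T = A_s f_y = 8370 × 460 = 3850200 N = 3850.2 kN.
From C = T: a = T/(0.85 f'_c b) = 3850200/(0.85 × 32.1 × 415) = 340.03 mm.
M_n = T(d − a/2) = 3850.2 kN × (930 − 170.015) mm = 2926.09 kN·m.

M_n ≈ 2930 kN·m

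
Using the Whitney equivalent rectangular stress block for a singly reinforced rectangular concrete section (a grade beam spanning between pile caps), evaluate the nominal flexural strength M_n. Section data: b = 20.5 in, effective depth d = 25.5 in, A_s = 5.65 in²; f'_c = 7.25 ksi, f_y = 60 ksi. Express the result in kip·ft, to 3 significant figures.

T = A_s f_y = 5.65 × 60 = 339 kips.
a = T/(0.85 f'_c b) = 339/(0.85 × 7.25 × 20.5) = 2.683 in.
M_n = T(d − a/2) = 339 × (25.5 − 1.3415) = 8189.7 kip·in = 8189.7/12 = 682.48 kip·ft.

M_n ≈ 682 kip·ft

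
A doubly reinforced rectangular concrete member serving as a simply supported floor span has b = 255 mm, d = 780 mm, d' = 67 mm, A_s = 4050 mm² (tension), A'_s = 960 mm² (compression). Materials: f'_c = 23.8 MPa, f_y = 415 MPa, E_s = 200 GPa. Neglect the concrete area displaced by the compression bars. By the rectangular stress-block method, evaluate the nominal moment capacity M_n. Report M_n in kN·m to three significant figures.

Assume both tension and compression steel yield.
Net tension couple steel: A_s − A'_s = 3090 mm².
a = (A_s − A'_s) f_y / (0.85 f'_c b) = 1282350/(0.85 × 23.8 × 255) = 248.58 mm.
c = a/β₁ = 248.58/0.85 = 292.45 mm; ε'_s = 0.003(c − d')/c = 0.0023 ≥ f_y/E_s = 0.0021, so compression steel does yield.
M_n = (A_s − A'_s) f_y (d − a/2) + A'_s f_y (d − d') = [1282350 × (780 − 124.29) + 398400 × (780 − 67)] × 10⁻⁶ = 840.85 + 284.06 = 1124.91 kN·m.

M_n ≈ 1120 kN·m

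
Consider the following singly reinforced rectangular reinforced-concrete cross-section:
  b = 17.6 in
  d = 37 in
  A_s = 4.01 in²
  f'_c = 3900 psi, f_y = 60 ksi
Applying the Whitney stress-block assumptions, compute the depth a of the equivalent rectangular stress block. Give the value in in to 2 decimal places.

a ≈ 4.12 in

T = A_s f_y = 4.01 × 60 = 240.6 kips.
a = T/(0.85 f'_c b) = 240.6/(0.85 × 3.9 × 17.6) = 4.12 in.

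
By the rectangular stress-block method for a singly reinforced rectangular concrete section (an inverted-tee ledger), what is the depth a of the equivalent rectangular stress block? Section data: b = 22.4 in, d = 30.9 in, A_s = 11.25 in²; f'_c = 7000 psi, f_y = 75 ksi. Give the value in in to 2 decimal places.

a ≈ 6.33 in

T = A_s f_y = 11.25 × 75 = 843.75 kips.
a = T/(0.85 f'_c b) = 843.75/(0.85 × 7 × 22.4) = 6.33 in.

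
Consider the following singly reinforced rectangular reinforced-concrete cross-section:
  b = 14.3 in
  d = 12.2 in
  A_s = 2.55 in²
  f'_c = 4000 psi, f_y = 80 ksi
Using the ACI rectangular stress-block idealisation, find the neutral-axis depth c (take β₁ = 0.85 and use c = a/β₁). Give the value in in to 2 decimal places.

T = A_s f_y = 2.55 × 80 = 204 kips.
a = T/(0.85 f'_c b) = 204/(0.85 × 4 × 14.3) = 4.1958 in.
With β₁ = 0.85, c = a/β₁ = 4.1958/0.85 = 4.94 in.

c ≈ 4.94 in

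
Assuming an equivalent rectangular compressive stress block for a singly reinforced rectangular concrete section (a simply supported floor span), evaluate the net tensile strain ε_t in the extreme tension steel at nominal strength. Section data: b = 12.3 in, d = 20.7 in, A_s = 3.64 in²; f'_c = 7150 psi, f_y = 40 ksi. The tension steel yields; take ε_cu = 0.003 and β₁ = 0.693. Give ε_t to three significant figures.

a = A_s f_y/(0.85 f'_c b) = 1.948 in.
β₁ = 0.693, so c = a/β₁ = 1.948/0.693 = 2.811 in.
From the linear strain diagram with ε_cu = 0.003: ε_t = 0.003 (d − c)/c = 0.003 × (20.7 − 2.811)/2.811 = 0.0191.
Since ε_t ≥ 0.005, the section is tension-controlled.

ε_t ≈ 0.0191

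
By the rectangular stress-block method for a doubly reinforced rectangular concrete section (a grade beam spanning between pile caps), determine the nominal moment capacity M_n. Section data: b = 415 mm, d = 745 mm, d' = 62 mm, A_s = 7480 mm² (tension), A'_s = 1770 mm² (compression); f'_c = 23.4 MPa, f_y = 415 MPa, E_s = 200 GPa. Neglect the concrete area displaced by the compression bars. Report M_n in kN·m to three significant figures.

M_n ≈ 1930 kN·m

Assume both tension and compression steel yield.
Net tension couple steel: A_s − A'_s = 5710 mm².
a = (A_s − A'_s) f_y / (0.85 f'_c b) = 2369650/(0.85 × 23.4 × 415) = 287.08 mm.
c = a/β₁ = 287.08/0.85 = 337.74 mm; ε'_s = 0.003(c − d')/c = 0.0024 ≥ f_y/E_s = 0.0021, so compression steel does yield.
M_n = (A_s − A'_s) f_y (d − a/2) + A'_s f_y (d − d') = [2369650 × (745 − 143.54) + 734550 × (745 − 62)] × 10⁻⁶ = 1425.25 + 501.70 = 1926.95 kN·m.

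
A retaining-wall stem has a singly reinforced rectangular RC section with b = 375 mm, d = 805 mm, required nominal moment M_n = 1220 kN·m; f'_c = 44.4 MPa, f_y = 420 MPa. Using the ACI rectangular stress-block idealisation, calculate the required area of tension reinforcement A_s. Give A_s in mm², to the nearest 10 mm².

With M_n = 0.85 f'_c a b (d − a/2), solve the quadratic for a:
a = d − √(d² − 2M_n/(0.85 f'_c b)) = 805 − √(805² − 2 × 1220×10⁶/(0.85 × 44.4 × 375)) = 115.35 mm.
A_s = 0.85 f'_c a b / f_y = 0.85 × 44.4 × 115.35 × 375 / 420 = 3886.9 mm².

A_s ≈ 3890 mm²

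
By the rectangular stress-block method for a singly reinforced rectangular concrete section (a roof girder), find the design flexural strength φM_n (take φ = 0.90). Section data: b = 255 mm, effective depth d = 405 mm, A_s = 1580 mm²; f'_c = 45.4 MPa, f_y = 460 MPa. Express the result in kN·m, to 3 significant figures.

φM_n ≈ 241 kN·m

T = A_s f_y = 1580 × 460 = 726800 N = 726.8 kN.
From C = T: a = T/(0.85 f'_c b) = 726800/(0.85 × 45.4 × 255) = 73.86 mm.
M_n = T(d − a/2) = 726.8 kN × (405 − 36.93) mm = 267.51 kN·m.
φM_n = 0.90 × 267.51 = 240.76 kN·m.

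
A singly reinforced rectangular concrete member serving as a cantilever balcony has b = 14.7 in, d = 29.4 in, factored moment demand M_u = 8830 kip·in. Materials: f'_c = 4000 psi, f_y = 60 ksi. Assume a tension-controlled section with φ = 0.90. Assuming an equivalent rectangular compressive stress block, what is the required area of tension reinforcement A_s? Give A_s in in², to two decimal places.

A_s ≈ 6.40 in²

M_n = M_u/φ = 8830/0.90 = 9811.11 kip·in.
From M_n = 0.85 f'_c a b (d − a/2):
a = d − √(d² − 2M_n/(0.85 f'_c b)) = 29.4 − √(29.4² − 2 × 9811.11/(0.85 × 4 × 14.7)) = 7.680 in.
A_s = 0.85 f'_c a b / f_y = 0.85 × 4 × 7.680 × 14.7 / 60 = 6.397 in².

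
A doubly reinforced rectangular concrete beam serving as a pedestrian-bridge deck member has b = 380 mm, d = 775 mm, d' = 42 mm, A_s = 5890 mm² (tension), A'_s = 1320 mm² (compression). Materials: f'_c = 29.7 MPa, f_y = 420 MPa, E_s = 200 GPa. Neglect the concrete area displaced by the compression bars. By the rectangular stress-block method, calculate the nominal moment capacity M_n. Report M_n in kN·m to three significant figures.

Assume both tension and compression steel yield.
Net tension couple steel: A_s − A'_s = 4570 mm².
a = (A_s − A'_s) f_y / (0.85 f'_c b) = 1919400/(0.85 × 29.7 × 380) = 200.08 mm.
c = a/β₁ = 200.08/0.838 = 238.76 mm; ε'_s = 0.003(c − d')/c = 0.0025 ≥ f_y/E_s = 0.0021, so compression steel does yield.
M_n = (A_s − A'_s) f_y (d − a/2) + A'_s f_y (d − d') = [1919400 × (775 − 100.04) + 554400 × (775 − 42)] × 10⁻⁶ = 1295.52 + 406.38 = 1701.90 kN·m.

M_n ≈ 1700 kN·m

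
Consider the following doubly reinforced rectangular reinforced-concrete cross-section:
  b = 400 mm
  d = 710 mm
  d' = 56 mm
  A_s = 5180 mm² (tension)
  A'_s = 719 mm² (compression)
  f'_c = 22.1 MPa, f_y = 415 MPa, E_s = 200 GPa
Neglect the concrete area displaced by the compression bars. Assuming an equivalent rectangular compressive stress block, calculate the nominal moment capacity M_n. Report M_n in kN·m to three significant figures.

M_n ≈ 1280 kN·m

Assume both tension and compression steel yield.
Net tension couple steel: A_s − A'_s = 4461 mm².
a = (A_s − A'_s) f_y / (0.85 f'_c b) = 1851315/(0.85 × 22.1 × 400) = 246.38 mm.
c = a/β₁ = 246.38/0.85 = 289.86 mm; ε'_s = 0.003(c − d')/c = 0.0024 ≥ f_y/E_s = 0.0021, so compression steel does yield.
M_n = (A_s − A'_s) f_y (d − a/2) + A'_s f_y (d − d') = [1851315 × (710 − 123.19) + 298385 × (710 − 56)] × 10⁻⁶ = 1086.37 + 195.14 = 1281.51 kN·m.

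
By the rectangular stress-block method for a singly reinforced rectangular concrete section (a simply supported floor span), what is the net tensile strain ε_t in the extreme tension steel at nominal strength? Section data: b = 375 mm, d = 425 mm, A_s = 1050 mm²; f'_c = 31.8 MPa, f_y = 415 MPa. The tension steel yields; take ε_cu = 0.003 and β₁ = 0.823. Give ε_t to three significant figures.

a = A_s f_y/(0.85 f'_c b) = 42.99 mm.
β₁ = 0.823, so c = a/β₁ = 42.99/0.823 = 52.24 mm.
From the linear strain diagram with ε_cu = 0.003: ε_t = 0.003 (d − c)/c = 0.003 × (425 − 52.24)/52.24 = 0.0214.
Since ε_t ≥ 0.005, the section is tension-controlled.

ε_t ≈ 0.0214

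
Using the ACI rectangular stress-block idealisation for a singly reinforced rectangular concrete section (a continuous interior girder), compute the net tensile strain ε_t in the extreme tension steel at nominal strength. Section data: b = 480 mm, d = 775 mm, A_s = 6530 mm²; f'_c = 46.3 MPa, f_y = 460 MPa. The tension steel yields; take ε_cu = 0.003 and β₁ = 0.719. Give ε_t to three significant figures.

a = A_s f_y/(0.85 f'_c b) = 159.01 mm.
β₁ = 0.719, so c = a/β₁ = 159.01/0.719 = 221.15 mm.
From the linear strain diagram with ε_cu = 0.003: ε_t = 0.003 (d − c)/c = 0.003 × (775 − 221.15)/221.15 = 0.00751.
Since ε_t ≥ 0.005, the section is tension-controlled.

ε_t ≈ 0.00751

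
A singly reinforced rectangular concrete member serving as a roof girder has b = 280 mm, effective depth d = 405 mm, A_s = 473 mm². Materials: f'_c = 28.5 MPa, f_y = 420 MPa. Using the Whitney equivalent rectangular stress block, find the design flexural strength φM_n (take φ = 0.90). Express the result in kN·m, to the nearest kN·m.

T = A_s f_y = 473 × 420 = 198660 N = 198.66 kN.
From C = T: a = T/(0.85 f'_c b) = 198660/(0.85 × 28.5 × 280) = 29.29 mm.
M_n = T(d − a/2) = 198.66 kN × (405 − 14.645) mm = 77.55 kN·m.
φM_n = 0.90 × 77.55 = 69.80 kN·m.

φM_n ≈ 70 kN·m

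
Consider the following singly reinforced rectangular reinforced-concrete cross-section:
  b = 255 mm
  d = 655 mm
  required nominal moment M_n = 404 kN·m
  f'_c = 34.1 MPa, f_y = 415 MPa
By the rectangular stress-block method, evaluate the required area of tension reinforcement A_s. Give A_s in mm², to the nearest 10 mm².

A_s ≈ 1600 mm²

With M_n = 0.85 f'_c a b (d − a/2), solve the quadratic for a:
a = d − √(d² − 2M_n/(0.85 f'_c b)) = 655 − √(655² − 2 × 404×10⁶/(0.85 × 34.1 × 255)) = 89.57 mm.
A_s = 0.85 f'_c a b / f_y = 0.85 × 34.1 × 89.57 × 255 / 415 = 1595.2 mm².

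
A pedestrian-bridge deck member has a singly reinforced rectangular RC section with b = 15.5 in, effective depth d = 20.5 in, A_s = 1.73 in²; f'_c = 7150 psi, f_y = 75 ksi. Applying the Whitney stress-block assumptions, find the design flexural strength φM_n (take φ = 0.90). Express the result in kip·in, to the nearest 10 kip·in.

φM_n ≈ 2310 kip·in

T = A_s f_y = 1.73 × 75 = 129.75 kips.
a = T/(0.85 f'_c b) = 129.75/(0.85 × 7.15 × 15.5) = 1.377 in.
M_n = T(d − a/2) = 129.75 × (20.5 − 0.6885) = 2570.5 kip·in.
φM_n = 0.90 × 2570.5 = 2313.5 kip·in.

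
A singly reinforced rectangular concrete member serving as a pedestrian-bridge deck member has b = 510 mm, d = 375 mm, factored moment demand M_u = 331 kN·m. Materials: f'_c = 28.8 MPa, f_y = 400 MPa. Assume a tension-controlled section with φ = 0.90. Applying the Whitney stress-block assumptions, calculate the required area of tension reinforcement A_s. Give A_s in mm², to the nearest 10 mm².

M_n = M_u/φ = 331/0.90 = 367.778 kN·m.
With M_n = 0.85 f'_c a b (d − a/2), solve the quadratic for a:
a = d − √(d² − 2M_n/(0.85 f'_c b)) = 375 − √(375² − 2 × 367.778×10⁶/(0.85 × 28.8 × 510)) = 89.15 mm.
A_s = 0.85 f'_c a b / f_y = 0.85 × 28.8 × 89.15 × 510 / 400 = 2782.5 mm².

A_s ≈ 2780 mm²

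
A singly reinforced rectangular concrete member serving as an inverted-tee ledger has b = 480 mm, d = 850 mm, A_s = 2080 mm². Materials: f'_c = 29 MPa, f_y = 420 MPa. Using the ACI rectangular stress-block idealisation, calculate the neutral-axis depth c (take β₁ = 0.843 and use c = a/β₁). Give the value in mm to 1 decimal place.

c ≈ 87.6 mm

T = A_s f_y = 2080 × 420 = 873600 N = 873.6 kN.
Setting C = 0.85 f'_c a b equal to T: a = 873600/(0.85 × 29 × 480) = 73.834 mm.
With β₁ = 0.843, c = a/β₁ = 73.834/0.843 = 87.6 mm.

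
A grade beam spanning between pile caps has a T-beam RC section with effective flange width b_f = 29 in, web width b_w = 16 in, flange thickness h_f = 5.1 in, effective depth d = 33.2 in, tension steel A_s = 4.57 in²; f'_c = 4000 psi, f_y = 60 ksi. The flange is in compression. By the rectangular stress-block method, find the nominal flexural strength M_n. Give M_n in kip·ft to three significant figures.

Tension: T = A_s f_y = 4.57 × 60 = 274.2 kips.
Try a within the flange: a = T/(0.85 f'_c b_f) = 274.2/(0.85 × 4 × 29) = 2.781 in.
Since a = 2.781 ≤ h_f = 5.1 in, the stress block lies entirely in the flange; analyse as a rectangular beam of width b_f.
M_n = T(d − a/2) = 274.2 × (33.2 − 1.3905) = 8722.2 kip·in.
M_n = 8722.2/12 = 726.85 kip·ft.

M_n ≈ 727 kip·ft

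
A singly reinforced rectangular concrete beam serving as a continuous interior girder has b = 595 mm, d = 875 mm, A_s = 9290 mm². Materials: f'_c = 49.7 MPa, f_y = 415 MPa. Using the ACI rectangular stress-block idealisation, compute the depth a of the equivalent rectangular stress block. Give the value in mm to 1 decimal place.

T = A_s f_y = 9290 × 415 = 3855350 N = 3855.35 kN.
Setting C = 0.85 f'_c a b equal to T: a = 3855350/(0.85 × 49.7 × 595) = 153.4 mm.

a ≈ 153.4 mm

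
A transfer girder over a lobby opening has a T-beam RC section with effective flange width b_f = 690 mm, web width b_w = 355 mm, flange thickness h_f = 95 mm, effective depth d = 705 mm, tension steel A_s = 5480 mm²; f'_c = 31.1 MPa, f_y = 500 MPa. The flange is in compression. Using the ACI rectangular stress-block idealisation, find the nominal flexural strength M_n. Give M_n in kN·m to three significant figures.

Tension: T = A_s f_y = 5480 × 500 = 2740000 N.
Try a within the flange: a = T/(0.85 f'_c b_f) = 2740000/(0.85 × 31.1 × 690) = 150.22 mm.
a = 150.22 > h_f = 95 mm: the block extends into the web. Split into flange-overhang and web parts.
C_f = 0.85 f'_c (b_f − b_w) h_f = 0.85 × 31.1 × (690 − 355) × 95 = 841294 N.
Remaining web compression depth: a_w = (T − C_f)/(0.85 f'_c b_w) = (2740000 − 841294)/(0.85 × 31.1 × 355) = 202.33 mm.
M_n = C_f(d − h_f/2) + (T − C_f)(d − a_w/2) = 841294 × (705 − 47.5) + 1898706 × (705 − 101.165) = 553.15 + 1146.51 = 1699.66 × 10⁶ N·mm.
M_n = 1699.66 kN·m.

M_n ≈ 1700 kN·m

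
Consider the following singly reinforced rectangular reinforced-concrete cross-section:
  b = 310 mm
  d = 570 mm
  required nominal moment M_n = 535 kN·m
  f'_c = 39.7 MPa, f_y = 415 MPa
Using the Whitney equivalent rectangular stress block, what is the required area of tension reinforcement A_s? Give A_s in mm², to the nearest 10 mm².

A_s ≈ 2470 mm²

With M_n = 0.85 f'_c a b (d − a/2), solve the quadratic for a:
a = d − √(d² − 2M_n/(0.85 f'_c b)) = 570 − √(570² − 2 × 535×10⁶/(0.85 × 39.7 × 310)) = 98.18 mm.
A_s = 0.85 f'_c a b / f_y = 0.85 × 39.7 × 98.18 × 310 / 415 = 2474.8 mm².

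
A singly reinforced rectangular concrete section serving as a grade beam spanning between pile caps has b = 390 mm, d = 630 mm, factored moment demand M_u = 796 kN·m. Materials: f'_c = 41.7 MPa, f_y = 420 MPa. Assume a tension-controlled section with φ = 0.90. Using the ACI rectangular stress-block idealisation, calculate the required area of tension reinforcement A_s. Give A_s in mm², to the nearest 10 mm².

M_n = M_u/φ = 796/0.90 = 884.444 kN·m.
With M_n = 0.85 f'_c a b (d − a/2), solve the quadratic for a:
a = d − √(d² − 2M_n/(0.85 f'_c b)) = 630 − √(630² − 2 × 884.444×10⁶/(0.85 × 41.7 × 390)) = 111.41 mm.
A_s = 0.85 f'_c a b / f_y = 0.85 × 41.7 × 111.41 × 390 / 420 = 3666.9 mm².

A_s ≈ 3670 mm²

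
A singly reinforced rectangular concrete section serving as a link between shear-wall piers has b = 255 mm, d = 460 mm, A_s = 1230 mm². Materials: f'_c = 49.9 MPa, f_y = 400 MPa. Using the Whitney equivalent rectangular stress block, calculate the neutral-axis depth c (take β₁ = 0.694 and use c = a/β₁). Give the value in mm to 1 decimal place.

T = A_s f_y = 1230 × 400 = 492000 N = 492 kN.
Setting C = 0.85 f'_c a b equal to T: a = 492000/(0.85 × 49.9 × 255) = 45.489 mm.
With β₁ = 0.694, c = a/β₁ = 45.489/0.694 = 65.5 mm.

c ≈ 65.5 mm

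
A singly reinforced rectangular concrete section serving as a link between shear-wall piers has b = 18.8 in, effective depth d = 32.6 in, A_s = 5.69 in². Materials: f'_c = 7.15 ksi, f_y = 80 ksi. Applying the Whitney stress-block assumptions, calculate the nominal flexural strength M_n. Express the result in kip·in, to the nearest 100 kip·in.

T = A_s f_y = 5.69 × 80 = 455.2 kips.
a = T/(0.85 f'_c b) = 455.2/(0.85 × 7.15 × 18.8) = 3.984 in.
M_n = T(d − a/2) = 455.2 × (32.6 − 1.992) = 13932.8 kip·in.

M_n ≈ 13900 kip·in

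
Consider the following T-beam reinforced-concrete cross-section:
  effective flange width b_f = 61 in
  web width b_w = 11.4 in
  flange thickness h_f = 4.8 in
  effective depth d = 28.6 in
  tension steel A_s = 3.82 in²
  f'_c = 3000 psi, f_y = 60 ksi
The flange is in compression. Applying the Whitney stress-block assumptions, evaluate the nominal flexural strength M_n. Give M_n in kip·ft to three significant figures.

Tension: T = A_s f_y = 3.82 × 60 = 229.2 kips.
Try a within the flange: a = T/(0.85 f'_c b_f) = 229.2/(0.85 × 3 × 61) = 1.473 in.
Since a = 1.473 ≤ h_f = 4.8 in, the stress block lies entirely in the flange; analyse as a rectangular beam of width b_f.
M_n = T(d − a/2) = 229.2 × (28.6 − 0.7365) = 6386.3 kip·in.
M_n = 6386.3/12 = 532.19 kip·ft.

M_n ≈ 532 kip·ft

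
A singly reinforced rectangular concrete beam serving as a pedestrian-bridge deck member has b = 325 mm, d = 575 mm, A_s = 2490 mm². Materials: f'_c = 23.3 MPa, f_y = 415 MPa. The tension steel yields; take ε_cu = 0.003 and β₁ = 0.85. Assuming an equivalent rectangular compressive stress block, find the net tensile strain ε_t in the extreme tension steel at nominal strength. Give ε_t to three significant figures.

ε_t ≈ 0.00613

a = A_s f_y/(0.85 f'_c b) = 160.54 mm.
β₁ = 0.85, so c = a/β₁ = 160.54/0.85 = 188.87 mm.
From the linear strain diagram with ε_cu = 0.003: ε_t = 0.003 (d − c)/c = 0.003 × (575 − 188.87)/188.87 = 0.00613.
Since ε_t ≥ 0.005, the section is tension-controlled.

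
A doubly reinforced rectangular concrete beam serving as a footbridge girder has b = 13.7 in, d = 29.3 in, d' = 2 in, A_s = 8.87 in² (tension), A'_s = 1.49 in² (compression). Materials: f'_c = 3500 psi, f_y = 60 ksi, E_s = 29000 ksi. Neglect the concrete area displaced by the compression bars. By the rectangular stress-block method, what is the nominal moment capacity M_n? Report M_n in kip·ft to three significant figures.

Assume both steels yield.
a = (A_s − A'_s) f_y/(0.85 f'_c b) = (8.87 − 1.49) × 60/(0.85 × 3.5 × 13.7) = 10.864 in.
c = a/β₁ = 10.864/0.85 = 12.781 in; ε'_s = 0.003(c − d')/c = 0.0025 ≥ ε_y = 0.0021, so the compression steel yields.
M_n = (A_s − A'_s) f_y (d − a/2) + A'_s f_y (d − d') = 442.8 × (29.3 − 5.432) + 89.4 × (29.3 − 2) = 10568.8 + 2440.6 = 13009.4 kip·in = 13009.4/12 = 1084.12 kip·ft.

M_n ≈ 1080 kip·ft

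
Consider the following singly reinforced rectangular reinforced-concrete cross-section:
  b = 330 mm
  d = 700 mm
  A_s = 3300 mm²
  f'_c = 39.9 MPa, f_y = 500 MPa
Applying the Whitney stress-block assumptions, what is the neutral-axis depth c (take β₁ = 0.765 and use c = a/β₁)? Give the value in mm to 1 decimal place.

T = A_s f_y = 3300 × 500 = 1650000 N = 1650 kN.
Setting C = 0.85 f'_c a b equal to T: a = 1650000/(0.85 × 39.9 × 330) = 147.427 mm.
With β₁ = 0.765, c = a/β₁ = 147.427/0.765 = 192.7 mm.

c ≈ 192.7 mm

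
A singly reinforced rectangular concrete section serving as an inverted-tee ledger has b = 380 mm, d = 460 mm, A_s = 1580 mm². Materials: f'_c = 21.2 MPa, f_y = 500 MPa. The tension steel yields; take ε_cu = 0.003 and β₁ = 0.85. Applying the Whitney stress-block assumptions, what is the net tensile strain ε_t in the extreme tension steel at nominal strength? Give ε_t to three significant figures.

ε_t ≈ 0.00717

a = A_s f_y/(0.85 f'_c b) = 115.37 mm.
β₁ = 0.85, so c = a/β₁ = 115.37/0.85 = 135.73 mm.
From the linear strain diagram with ε_cu = 0.003: ε_t = 0.003 (d − c)/c = 0.003 × (460 − 135.73)/135.73 = 0.00717.
Since ε_t ≥ 0.005, the section is tension-controlled.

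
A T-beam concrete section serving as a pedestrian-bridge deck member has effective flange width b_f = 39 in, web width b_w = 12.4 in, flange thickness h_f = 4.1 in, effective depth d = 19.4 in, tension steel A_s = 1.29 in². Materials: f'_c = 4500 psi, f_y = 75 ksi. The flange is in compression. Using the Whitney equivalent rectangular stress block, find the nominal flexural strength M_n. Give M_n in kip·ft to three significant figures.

M_n ≈ 154 kip·ft

Tension: T = A_s f_y = 1.29 × 75 = 96.75 kips.
Try a within the flange: a = T/(0.85 f'_c b_f) = 96.75/(0.85 × 4.5 × 39) = 0.649 in.
Since a = 0.649 ≤ h_f = 4.1 in, the stress block lies entirely in the flange; analyse as a rectangular beam of width b_f.
M_n = T(d − a/2) = 96.75 × (19.4 − 0.3245) = 1845.6 kip·in.
M_n = 1845.6/12 = 153.80 kip·ft.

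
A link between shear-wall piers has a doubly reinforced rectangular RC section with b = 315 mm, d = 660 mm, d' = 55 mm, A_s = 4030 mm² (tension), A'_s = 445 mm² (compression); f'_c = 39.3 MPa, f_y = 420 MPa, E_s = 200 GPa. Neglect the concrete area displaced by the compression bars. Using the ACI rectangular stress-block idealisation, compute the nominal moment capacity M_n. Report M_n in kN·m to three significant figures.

M_n ≈ 999 kN·m

Assume both tension and compression steel yield.
Net tension couple steel: A_s − A'_s = 3585 mm².
a = (A_s − A'_s) f_y / (0.85 f'_c b) = 1505700/(0.85 × 39.3 × 315) = 143.09 mm.
c = a/β₁ = 143.09/0.769 = 186.07 mm; ε'_s = 0.003(c − d')/c = 0.0021 ≥ f_y/E_s = 0.0021, so compression steel does yield.
M_n = (A_s − A'_s) f_y (d − a/2) + A'_s f_y (d − d') = [1505700 × (660 − 71.545) + 186900 × (660 − 55)] × 10⁻⁶ = 886.04 + 113.07 = 999.11 kN·m.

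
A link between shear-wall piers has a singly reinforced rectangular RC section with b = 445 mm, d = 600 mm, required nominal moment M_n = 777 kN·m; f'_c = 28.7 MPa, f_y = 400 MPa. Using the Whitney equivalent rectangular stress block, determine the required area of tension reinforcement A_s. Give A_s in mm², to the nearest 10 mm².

A_s ≈ 3650 mm²

With M_n = 0.85 f'_c a b (d − a/2), solve the quadratic for a:
a = d − √(d² − 2M_n/(0.85 f'_c b)) = 600 − √(600² − 2 × 777×10⁶/(0.85 × 28.7 × 445)) = 134.33 mm.
A_s = 0.85 f'_c a b / f_y = 0.85 × 28.7 × 134.33 × 445 / 400 = 3645.6 mm².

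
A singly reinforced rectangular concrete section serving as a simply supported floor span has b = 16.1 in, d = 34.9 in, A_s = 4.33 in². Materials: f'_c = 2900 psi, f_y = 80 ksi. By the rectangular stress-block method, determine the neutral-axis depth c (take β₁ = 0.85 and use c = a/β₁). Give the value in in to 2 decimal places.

c ≈ 10.27 in

T = A_s f_y = 4.33 × 80 = 346.4 kips.
a = T/(0.85 f'_c b) = 346.4/(0.85 × 2.9 × 16.1) = 8.7284 in.
With β₁ = 0.85, c = a/β₁ = 8.7284/0.85 = 10.27 in.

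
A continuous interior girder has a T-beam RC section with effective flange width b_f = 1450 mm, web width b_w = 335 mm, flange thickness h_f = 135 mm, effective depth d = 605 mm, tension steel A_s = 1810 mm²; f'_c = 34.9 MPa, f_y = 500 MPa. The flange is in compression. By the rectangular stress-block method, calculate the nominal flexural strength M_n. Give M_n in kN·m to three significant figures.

Tension: T = A_s f_y = 1810 × 500 = 905000 N.
Try a within the flange: a = T/(0.85 f'_c b_f) = 905000/(0.85 × 34.9 × 1450) = 21.04 mm.
Since a = 21.04 ≤ h_f = 135 mm, the stress block lies entirely in the flange; analyse as a rectangular beam of width b_f.
M_n = T(d − a/2) = 905000 × (605 − 10.52) = 538.00 × 10⁶ N·mm.
M_n = 538.00 kN·m.

M_n ≈ 538 kN·m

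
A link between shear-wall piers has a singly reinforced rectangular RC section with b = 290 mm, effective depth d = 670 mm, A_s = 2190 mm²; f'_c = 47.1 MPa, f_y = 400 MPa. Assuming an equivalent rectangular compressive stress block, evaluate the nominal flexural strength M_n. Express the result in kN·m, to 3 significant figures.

M_n ≈ 554 kN·m

T = A_s f_y = 2190 × 400 = 876000 N = 876 kN.
From C = T: a = T/(0.85 f'_c b) = 876000/(0.85 × 47.1 × 290) = 75.45 mm.
M_n = T(d − a/2) = 876 kN × (670 − 37.725) mm = 553.87 kN·m.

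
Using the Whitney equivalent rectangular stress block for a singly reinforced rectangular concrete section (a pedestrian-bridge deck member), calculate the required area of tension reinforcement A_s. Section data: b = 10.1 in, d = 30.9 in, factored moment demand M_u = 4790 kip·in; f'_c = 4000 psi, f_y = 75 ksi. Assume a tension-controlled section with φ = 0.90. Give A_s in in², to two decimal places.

M_n = M_u/φ = 4790/0.90 = 5322.22 kip·in.
From M_n = 0.85 f'_c a b (d − a/2):
a = d − √(d² − 2M_n/(0.85 f'_c b)) = 30.9 − √(30.9² − 2 × 5322.22/(0.85 × 4 × 10.1)) = 5.506 in.
A_s = 0.85 f'_c a b / f_y = 0.85 × 4 × 5.506 × 10.1 / 75 = 2.521 in².

A_s ≈ 2.52 in²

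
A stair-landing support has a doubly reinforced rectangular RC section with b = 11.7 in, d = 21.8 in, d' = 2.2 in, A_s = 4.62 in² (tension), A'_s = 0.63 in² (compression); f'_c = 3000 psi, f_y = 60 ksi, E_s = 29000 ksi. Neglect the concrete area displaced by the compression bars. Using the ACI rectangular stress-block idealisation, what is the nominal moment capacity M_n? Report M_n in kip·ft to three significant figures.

Assume both steels yield.
a = (A_s − A'_s) f_y/(0.85 f'_c b) = (4.62 − 0.63) × 60/(0.85 × 3 × 11.7) = 8.024 in.
c = a/β₁ = 8.024/0.85 = 9.440 in; ε'_s = 0.003(c − d')/c = 0.0023 ≥ ε_y = 0.0021, so the compression steel yields.
M_n = (A_s − A'_s) f_y (d − a/2) + A'_s f_y (d − d') = 239.4 × (21.8 − 4.012) + 37.8 × (21.8 − 2.2) = 4258.4 + 740.9 = 4999.3 kip·in = 4999.3/12 = 416.61 kip·ft.

M_n ≈ 417 kip·ft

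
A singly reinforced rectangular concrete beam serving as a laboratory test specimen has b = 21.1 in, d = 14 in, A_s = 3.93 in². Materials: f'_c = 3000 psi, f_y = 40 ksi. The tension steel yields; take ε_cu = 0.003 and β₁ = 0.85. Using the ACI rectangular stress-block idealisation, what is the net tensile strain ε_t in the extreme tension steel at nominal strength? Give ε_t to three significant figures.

ε_t ≈ 0.00922

a = A_s f_y/(0.85 f'_c b) = 2.922 in.
β₁ = 0.85, so c = a/β₁ = 2.922/0.85 = 3.438 in.
From the linear strain diagram with ε_cu = 0.003: ε_t = 0.003 (d − c)/c = 0.003 × (14 − 3.438)/3.438 = 0.00922.
Since ε_t ≥ 0.005, the section is tension-controlled.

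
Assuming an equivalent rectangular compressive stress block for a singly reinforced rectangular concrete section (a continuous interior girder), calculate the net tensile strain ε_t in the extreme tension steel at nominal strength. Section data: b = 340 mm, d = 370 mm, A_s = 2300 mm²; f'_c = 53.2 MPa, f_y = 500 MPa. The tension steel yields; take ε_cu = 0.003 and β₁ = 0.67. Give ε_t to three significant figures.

a = A_s f_y/(0.85 f'_c b) = 74.80 mm.
β₁ = 0.67, so c = a/β₁ = 74.80/0.67 = 111.64 mm.
From the linear strain diagram with ε_cu = 0.003: ε_t = 0.003 (d − c)/c = 0.003 × (370 − 111.64)/111.64 = 0.00694.
Since ε_t ≥ 0.005, the section is tension-controlled.

ε_t ≈ 0.00694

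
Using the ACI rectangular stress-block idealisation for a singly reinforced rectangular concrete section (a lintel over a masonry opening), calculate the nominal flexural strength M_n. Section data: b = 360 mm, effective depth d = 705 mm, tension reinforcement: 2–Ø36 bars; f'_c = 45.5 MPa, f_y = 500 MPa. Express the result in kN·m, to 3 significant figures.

M_n ≈ 680 kN·m

A_s = 2 × 1018 = 2036 mm².
T = A_s f_y = 2036 × 500 = 1018000 N = 1018 kN.
From C = T: a = T/(0.85 f'_c b) = 1018000/(0.85 × 45.5 × 360) = 73.12 mm.
M_n = T(d − a/2) = 1018 kN × (705 − 36.56) mm = 680.47 kN·m.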